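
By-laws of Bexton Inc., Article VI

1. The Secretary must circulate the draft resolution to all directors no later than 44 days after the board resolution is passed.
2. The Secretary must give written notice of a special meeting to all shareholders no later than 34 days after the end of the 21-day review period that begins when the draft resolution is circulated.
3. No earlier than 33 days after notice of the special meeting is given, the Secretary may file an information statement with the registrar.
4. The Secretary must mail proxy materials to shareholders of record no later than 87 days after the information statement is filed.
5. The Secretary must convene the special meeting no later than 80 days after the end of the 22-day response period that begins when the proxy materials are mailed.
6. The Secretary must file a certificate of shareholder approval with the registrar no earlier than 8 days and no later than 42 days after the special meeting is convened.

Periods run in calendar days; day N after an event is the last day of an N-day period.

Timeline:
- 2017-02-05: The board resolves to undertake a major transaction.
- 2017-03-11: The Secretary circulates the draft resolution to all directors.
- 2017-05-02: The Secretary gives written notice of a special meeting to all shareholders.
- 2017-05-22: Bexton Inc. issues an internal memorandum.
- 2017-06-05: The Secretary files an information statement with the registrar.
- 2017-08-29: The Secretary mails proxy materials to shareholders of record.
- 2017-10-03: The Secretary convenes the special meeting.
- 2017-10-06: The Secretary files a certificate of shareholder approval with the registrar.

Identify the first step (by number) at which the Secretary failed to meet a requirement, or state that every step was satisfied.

Step 6

(1) due by 2017-02-05 + 44 days = 2017-03-21; completed 2017-03-11, before the deadline.
(2) due by 2017-04-01 + 34 days = 2017-05-05; 2017-05-02 is within that limit.
(3) permitted from 2017-05-02 + 33 days = 2017-06-04 onward; 2017-06-05 is on or after that date.
(4) due by 2017-06-05 + 87 days = 2017-08-31; done 2017-08-29 — timely.
(5) due by 2017-09-20 + 80 days = 2017-12-09; 2017-10-03 is within that limit.
(6) the permitted window runs from 2017-10-03 + 8 = 2017-10-11 to 2017-10-03 + 42 = 2017-11-14; 2017-10-06 is 5 days too early.
That is the first point of non-compliance.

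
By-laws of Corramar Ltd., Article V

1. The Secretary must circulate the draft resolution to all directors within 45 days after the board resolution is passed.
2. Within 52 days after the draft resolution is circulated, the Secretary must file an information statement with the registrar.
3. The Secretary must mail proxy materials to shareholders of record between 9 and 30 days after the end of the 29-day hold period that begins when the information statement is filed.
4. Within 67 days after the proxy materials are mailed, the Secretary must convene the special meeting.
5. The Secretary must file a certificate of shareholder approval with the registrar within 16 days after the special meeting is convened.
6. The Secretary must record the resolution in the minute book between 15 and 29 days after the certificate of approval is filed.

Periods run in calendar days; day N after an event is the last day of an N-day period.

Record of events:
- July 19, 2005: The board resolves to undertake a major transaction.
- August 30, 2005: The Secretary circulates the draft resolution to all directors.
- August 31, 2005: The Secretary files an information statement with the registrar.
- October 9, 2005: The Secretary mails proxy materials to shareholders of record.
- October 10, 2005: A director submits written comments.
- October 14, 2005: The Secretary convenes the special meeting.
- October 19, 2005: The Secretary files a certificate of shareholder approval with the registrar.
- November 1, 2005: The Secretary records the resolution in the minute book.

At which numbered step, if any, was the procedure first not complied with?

(1) due by July 19, 2005 + 45 days = September 2, 2005; August 30, 2005 is within that limit.
(2) due by August 30, 2005 + 52 days = October 21, 2005; completed August 31, 2005, before the deadline.
(3) the permitted window runs from September 29, 2005 + 9 = October 8, 2005 to September 29, 2005 + 30 = October 29, 2005; done October 9, 2005, which is between those dates.
(4) due by October 9, 2005 + 67 days = December 15, 2005; October 14, 2005 is within that limit.
(5) due by October 14, 2005 + 16 days = October 30, 2005; done October 19, 2005 — timely.
(6) the permitted window runs from October 19, 2005 + 15 = November 3, 2005 to October 19, 2005 + 29 = November 17, 2005; done November 1, 2005 — 2 days before the window opened.
The procedure was therefore not followed at step 6.

Step 6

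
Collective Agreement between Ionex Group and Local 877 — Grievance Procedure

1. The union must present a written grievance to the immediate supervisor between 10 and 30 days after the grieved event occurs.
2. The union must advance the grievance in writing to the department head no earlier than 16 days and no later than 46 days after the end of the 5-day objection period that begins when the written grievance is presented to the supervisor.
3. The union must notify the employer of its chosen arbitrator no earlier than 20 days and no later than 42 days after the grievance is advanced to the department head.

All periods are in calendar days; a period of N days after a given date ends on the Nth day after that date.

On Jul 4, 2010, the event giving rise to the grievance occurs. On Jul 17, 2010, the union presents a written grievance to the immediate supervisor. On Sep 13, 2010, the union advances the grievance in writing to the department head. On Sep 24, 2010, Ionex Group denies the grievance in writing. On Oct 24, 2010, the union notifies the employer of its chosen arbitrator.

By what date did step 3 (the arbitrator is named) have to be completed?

Oct 25, 2010

Step 3 runs from Sep 13, 2010, when the grievance is advanced to the department head. The window is 20–42 days after Sep 13, 2010; it closes on Oct 25, 2010.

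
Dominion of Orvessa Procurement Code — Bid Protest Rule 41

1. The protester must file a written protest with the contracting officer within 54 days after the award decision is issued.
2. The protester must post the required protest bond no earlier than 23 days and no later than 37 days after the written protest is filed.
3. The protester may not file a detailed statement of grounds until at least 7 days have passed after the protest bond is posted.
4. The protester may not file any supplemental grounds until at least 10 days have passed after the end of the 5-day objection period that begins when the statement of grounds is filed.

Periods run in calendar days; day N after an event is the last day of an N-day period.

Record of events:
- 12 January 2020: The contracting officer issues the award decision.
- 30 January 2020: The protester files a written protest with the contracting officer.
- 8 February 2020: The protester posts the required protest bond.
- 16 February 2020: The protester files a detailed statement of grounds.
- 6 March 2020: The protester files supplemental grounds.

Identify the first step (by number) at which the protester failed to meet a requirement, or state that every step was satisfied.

Step 2

Step 1: 54 days after 12 January 2020 (when the award decision is issued) is 6 March 2020; done 30 January 2020 — timely.
Step 2: the window is 23–37 days after 30 January 2020 (when the written protest is filed), so 22 February 2020 through 7 March 2020; done 8 February 2020 — 14 days before the window opened.
That is the first point of non-compliance.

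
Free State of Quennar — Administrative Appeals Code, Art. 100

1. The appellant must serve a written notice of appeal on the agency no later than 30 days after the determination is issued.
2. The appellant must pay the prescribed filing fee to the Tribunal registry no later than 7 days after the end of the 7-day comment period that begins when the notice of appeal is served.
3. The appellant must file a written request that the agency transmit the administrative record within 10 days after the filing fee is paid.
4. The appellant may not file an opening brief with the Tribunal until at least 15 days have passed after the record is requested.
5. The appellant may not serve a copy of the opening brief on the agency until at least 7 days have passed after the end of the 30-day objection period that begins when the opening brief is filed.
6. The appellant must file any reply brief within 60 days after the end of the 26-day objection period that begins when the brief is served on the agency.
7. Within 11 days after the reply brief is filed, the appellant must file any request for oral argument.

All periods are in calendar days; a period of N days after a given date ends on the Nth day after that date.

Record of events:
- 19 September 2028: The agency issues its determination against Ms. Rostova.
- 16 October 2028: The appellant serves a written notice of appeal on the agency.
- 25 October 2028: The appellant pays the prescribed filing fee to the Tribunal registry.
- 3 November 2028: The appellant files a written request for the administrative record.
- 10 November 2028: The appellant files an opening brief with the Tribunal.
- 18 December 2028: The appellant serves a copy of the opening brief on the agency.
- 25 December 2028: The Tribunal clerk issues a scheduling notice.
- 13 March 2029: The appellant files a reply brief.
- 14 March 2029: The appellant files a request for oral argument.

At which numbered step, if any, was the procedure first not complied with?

(1) due by 19 September 2028 + 30 days = 19 October 2028; 16 October 2028 is within that limit.
(2) due by 23 October 2028 + 7 days = 30 October 2028; completed 25 October 2028, before the deadline.
(3) due by 25 October 2028 + 10 days = 4 November 2028; 3 November 2028 is within that limit.
(4) permitted from 3 November 2028 + 15 days = 18 November 2028 onward; done 10 November 2028 — 8 days too early.

Step 4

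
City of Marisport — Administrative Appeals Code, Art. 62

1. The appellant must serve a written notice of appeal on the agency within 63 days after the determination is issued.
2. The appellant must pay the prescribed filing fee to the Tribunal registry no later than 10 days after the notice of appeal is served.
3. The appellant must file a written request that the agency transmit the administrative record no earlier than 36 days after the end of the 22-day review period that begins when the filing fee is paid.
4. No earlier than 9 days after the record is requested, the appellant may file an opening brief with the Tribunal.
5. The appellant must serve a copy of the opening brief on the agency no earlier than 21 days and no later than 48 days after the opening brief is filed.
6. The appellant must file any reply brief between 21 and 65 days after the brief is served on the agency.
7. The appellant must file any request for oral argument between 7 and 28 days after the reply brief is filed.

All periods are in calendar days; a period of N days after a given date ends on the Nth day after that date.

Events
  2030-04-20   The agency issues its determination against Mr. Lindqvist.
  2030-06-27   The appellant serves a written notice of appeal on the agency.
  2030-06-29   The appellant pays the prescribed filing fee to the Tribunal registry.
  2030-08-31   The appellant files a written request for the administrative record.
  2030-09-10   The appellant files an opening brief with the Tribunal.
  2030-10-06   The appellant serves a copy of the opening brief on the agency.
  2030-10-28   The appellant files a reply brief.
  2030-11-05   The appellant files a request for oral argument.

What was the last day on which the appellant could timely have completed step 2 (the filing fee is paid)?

2030-07-07

Step 2 runs from 2030-06-27, when the notice of appeal is served. 10 days after 2030-06-27 is 2030-07-07.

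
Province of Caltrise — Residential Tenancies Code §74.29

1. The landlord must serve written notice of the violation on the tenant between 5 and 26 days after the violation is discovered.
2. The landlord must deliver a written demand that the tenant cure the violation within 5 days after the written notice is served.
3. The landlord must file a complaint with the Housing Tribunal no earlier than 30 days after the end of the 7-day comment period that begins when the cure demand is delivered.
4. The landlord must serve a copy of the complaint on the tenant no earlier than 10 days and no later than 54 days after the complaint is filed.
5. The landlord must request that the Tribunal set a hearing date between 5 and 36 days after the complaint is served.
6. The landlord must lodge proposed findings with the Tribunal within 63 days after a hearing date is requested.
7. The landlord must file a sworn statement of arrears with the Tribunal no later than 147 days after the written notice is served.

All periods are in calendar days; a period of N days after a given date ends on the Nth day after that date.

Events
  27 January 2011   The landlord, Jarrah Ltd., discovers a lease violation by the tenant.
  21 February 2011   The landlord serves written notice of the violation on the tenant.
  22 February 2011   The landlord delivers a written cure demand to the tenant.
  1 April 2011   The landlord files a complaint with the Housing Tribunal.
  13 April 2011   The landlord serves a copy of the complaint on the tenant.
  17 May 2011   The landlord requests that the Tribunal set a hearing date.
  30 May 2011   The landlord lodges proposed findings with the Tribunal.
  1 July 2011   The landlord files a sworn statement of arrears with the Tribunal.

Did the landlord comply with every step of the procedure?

Step 1 — 5 and 26 days from 27 January 2011 (when the violation is discovered) are 1 February 2011 and 22 February 2011 respectively; 21 February 2011 falls inside that range.
Step 2 — counting 5 days from 21 February 2011 (when the written notice is served) gives a deadline of 26 February 2011; 22 February 2011 is within that limit.
Step 3 — must wait 30 days from 1 March 2011 (end of the 7-day comment period, which began when the cure demand is delivered on 22 February 2011), so not before 31 March 2011; 1 April 2011 is on or after that date.
Step 4 — 10 and 54 days from 1 April 2011 (when the complaint is filed) are 11 April 2011 and 25 May 2011 respectively; done 13 April 2011 — within the window.
Step 5 — 5 and 36 days from 13 April 2011 (when the complaint is served) are 18 April 2011 and 19 May 2011 respectively; done 17 May 2011 — within the window.
Step 6 — counting 63 days from 17 May 2011 (when a hearing date is requested) gives a deadline of 19 July 2011; 30 May 2011 is within that limit.
Step 7 — counting 147 days from 21 February 2011 (when the written notice is served) gives a deadline of 18 July 2011; done 1 July 2011 — timely.

Yes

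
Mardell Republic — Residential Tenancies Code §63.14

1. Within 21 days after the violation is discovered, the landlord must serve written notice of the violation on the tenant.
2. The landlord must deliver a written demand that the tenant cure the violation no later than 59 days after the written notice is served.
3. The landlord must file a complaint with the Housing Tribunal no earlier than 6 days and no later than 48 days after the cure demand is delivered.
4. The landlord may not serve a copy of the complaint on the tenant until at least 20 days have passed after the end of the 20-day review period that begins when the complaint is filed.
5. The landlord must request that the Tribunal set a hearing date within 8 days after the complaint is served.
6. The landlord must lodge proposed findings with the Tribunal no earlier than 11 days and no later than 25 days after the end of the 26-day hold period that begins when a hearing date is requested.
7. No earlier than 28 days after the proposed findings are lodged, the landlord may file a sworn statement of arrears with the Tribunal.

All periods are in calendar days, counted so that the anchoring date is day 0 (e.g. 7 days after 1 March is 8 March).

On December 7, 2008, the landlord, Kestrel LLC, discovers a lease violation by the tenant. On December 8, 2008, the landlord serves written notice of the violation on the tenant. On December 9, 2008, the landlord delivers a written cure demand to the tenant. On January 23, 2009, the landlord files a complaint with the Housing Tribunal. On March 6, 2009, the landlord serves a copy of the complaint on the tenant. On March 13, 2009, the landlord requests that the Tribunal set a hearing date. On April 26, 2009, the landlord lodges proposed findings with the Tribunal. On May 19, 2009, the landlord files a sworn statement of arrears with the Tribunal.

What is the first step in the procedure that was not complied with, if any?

(1) due by December 7, 2008 + 21 days = December 28, 2008; completed December 8, 2008, before the deadline.
(2) due by December 8, 2008 + 59 days = February 5, 2009; done December 9, 2008 — timely.
(3) the permitted window runs from December 9, 2008 + 6 = December 15, 2008 to December 9, 2008 + 48 = January 26, 2009; done January 23, 2009, which is between those dates.
(4) permitted from February 12, 2009 + 20 days = March 4, 2009 onward; March 6, 2009 is on or after that date.
(5) due by March 6, 2009 + 8 days = March 14, 2009; done March 13, 2009 — timely.
(6) the permitted window runs from April 8, 2009 + 11 = April 19, 2009 to April 8, 2009 + 25 = May 3, 2009; done April 26, 2009, which is between those dates.
(7) permitted from April 26, 2009 + 28 days = May 24, 2009 onward; done May 19, 2009 — 5 days too early.
Later steps need not be reached.

Step 7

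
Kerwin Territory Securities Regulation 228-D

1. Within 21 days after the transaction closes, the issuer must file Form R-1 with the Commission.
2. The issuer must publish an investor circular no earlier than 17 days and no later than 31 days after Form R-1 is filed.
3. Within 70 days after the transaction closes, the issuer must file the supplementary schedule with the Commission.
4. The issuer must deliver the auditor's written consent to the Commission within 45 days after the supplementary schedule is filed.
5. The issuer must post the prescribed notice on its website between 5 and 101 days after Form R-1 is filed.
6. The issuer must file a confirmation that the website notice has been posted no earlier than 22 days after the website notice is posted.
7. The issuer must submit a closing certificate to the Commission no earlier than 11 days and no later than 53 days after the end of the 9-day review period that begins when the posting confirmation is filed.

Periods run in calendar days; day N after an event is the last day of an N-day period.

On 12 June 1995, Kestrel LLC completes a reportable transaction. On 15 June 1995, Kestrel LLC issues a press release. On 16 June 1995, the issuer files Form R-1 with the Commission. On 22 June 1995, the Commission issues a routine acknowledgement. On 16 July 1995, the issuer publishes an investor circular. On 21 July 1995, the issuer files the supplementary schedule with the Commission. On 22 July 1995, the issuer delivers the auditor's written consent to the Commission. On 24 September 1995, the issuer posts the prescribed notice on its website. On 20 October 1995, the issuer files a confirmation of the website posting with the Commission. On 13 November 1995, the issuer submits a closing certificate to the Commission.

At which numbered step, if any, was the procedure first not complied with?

Step 1: 21 days after 12 June 1995 (when the transaction closes) is 3 July 1995; 16 June 1995 is within that limit.
Step 2: the window is 17–31 days after 16 June 1995 (when Form R-1 is filed), so 3 July 1995 through 17 July 1995; 16 July 1995 falls inside that range.
Step 3: 70 days after 12 June 1995 (when the transaction closes) is 21 August 1995; done 21 July 1995 — timely.
Step 4: 45 days after 21 July 1995 (when the supplementary schedule is filed) is 4 September 1995; completed 22 July 1995, before the deadline.
Step 5: the window is 5–101 days after 16 June 1995 (when Form R-1 is filed), so 21 June 1995 through 25 September 1995; done 24 September 1995 — within the window.
Step 6: the earliest permitted date is 22 days after 24 September 1995 (when the website notice is posted), i.e. 16 October 1995; done 20 October 1995, after the minimum wait.
Step 7: the window is 11–53 days after 29 October 1995 (end of the 9-day review period, which began when the posting confirmation is filed on 20 October 1995), so 9 November 1995 through 21 December 1995; 13 November 1995 falls inside that range.

None — every step was satisfied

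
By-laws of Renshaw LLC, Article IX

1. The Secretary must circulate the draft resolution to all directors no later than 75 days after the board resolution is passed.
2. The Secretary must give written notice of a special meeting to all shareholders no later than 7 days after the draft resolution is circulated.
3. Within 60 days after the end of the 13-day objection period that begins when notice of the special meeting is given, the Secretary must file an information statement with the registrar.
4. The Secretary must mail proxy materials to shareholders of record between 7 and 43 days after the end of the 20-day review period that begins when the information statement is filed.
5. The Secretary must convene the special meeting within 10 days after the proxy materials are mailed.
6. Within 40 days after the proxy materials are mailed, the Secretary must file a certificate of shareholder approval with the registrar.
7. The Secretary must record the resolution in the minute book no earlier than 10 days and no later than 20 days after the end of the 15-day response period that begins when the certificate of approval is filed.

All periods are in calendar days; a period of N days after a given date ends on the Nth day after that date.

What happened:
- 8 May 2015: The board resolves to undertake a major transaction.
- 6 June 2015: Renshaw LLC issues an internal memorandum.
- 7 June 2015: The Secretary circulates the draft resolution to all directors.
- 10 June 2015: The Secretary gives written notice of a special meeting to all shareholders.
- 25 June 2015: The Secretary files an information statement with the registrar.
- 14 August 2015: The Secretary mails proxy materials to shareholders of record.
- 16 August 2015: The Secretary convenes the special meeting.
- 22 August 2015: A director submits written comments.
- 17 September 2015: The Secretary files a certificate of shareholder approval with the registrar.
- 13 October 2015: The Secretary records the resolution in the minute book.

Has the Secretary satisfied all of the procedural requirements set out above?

Step 1 — counting 75 days from 8 May 2015 (when the board resolution is passed) gives a deadline of 22 July 2015; done 7 June 2015 — timely.
Step 2 — counting 7 days from 7 June 2015 (when the draft resolution is circulated) gives a deadline of 14 June 2015; 10 June 2015 is within that limit.
Step 3 — counting 60 days from 23 June 2015 (end of the 13-day objection period, which began when notice of the special meeting is given on 10 June 2015) gives a deadline of 22 August 2015; 25 June 2015 is within that limit.
Step 4 — 7 and 43 days from 15 July 2015 (end of the 20-day review period, which began when the information statement is filed on 25 June 2015) are 22 July 2015 and 27 August 2015 respectively; done 14 August 2015, which is between those dates.
Step 5 — counting 10 days from 14 August 2015 (when the proxy materials are mailed) gives a deadline of 24 August 2015; completed 16 August 2015, before the deadline.
Step 6 — counting 40 days from 14 August 2015 (when the proxy materials are mailed) gives a deadline of 23 September 2015; completed 17 September 2015, before the deadline.
Step 7 — 10 and 20 days from 2 October 2015 (end of the 15-day response period, which began when the certificate of approval is filed on 17 September 2015) are 12 October 2015 and 22 October 2015 respectively; 13 October 2015 falls inside that range.

Yes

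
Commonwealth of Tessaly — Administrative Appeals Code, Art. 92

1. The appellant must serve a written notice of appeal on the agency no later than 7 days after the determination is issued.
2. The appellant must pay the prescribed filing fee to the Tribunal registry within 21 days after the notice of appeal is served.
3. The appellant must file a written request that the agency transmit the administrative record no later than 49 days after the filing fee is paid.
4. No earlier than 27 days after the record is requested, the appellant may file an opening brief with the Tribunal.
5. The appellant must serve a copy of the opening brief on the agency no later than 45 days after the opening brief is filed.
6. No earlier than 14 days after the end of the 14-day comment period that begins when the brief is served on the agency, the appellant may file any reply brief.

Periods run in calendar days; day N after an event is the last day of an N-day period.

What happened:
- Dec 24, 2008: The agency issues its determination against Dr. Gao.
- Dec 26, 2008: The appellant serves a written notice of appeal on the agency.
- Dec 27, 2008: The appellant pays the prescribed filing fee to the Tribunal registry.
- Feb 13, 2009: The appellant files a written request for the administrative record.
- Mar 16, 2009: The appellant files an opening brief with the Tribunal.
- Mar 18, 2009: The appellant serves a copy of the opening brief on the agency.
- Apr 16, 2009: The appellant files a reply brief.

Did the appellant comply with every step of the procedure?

(1) due by Dec 24, 2008 + 7 days = Dec 31, 2008; done Dec 26, 2008 — timely.
(2) due by Dec 26, 2008 + 21 days = Jan 16, 2009; Dec 27, 2008 is within that limit.
(3) due by Dec 27, 2008 + 49 days = Feb 14, 2009; completed Feb 13, 2009, before the deadline.
(4) permitted from Feb 13, 2009 + 27 days = Mar 12, 2009 onward; done Mar 16, 2009, after the minimum wait.
(5) due by Mar 16, 2009 + 45 days = Apr 30, 2009; completed Mar 18, 2009, before the deadline.
(6) permitted from Apr 1, 2009 + 14 days = Apr 15, 2009 onward; Apr 16, 2009 is on or after that date.

Yes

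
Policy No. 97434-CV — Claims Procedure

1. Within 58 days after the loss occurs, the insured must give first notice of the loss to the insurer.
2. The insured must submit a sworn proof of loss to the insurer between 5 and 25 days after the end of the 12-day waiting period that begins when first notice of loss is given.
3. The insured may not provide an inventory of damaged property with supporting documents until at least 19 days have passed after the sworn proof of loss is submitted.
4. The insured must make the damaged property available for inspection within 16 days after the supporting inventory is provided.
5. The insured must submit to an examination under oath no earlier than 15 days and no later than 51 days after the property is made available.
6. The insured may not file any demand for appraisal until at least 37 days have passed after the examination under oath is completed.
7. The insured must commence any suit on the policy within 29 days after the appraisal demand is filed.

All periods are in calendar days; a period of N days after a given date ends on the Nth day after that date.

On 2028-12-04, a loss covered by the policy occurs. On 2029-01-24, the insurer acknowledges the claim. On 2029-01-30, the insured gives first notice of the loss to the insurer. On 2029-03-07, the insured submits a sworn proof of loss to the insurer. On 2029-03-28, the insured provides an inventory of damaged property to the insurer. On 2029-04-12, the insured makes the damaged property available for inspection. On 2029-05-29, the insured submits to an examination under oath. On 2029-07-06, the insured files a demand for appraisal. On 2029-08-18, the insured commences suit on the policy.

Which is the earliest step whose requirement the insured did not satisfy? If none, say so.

(1) due by 2028-12-04 + 58 days = 2029-01-31; 2029-01-30 is within that limit.
(2) the permitted window runs from 2029-02-11 + 5 = 2029-02-16 to 2029-02-11 + 25 = 2029-03-08; done 2029-03-07 — within the window.
(3) permitted from 2029-03-07 + 19 days = 2029-03-26 onward; done 2029-03-28, after the minimum wait.
(4) due by 2029-03-28 + 16 days = 2029-04-13; 2029-04-12 is within that limit.
(5) the permitted window runs from 2029-04-12 + 15 = 2029-04-27 to 2029-04-12 + 51 = 2029-06-02; 2029-05-29 falls inside that range.
(6) permitted from 2029-05-29 + 37 days = 2029-07-05 onward; done 2029-07-06 — permitted.
(7) due by 2029-07-06 + 29 days = 2029-08-04; done 2029-08-18 — 14 days late.
The analysis stops there.

Step 7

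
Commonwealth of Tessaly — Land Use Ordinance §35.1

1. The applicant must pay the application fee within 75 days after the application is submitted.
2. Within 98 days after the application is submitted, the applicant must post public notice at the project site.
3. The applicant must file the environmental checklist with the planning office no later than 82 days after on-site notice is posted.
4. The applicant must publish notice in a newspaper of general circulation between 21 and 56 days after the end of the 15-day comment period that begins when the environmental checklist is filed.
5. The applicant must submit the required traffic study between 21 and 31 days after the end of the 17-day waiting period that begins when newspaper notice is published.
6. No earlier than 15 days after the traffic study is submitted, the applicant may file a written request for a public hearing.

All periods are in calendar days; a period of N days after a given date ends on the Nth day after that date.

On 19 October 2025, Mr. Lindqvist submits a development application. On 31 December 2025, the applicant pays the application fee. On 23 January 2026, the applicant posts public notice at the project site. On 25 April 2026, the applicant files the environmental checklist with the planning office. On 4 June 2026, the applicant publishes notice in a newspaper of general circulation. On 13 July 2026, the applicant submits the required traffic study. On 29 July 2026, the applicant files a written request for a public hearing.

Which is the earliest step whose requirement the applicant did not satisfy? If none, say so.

Step 3

Step 1: 75 days after 19 October 2025 (when the application is submitted) is 2 January 2026; completed 31 December 2025, before the deadline.
Step 2: 98 days after 19 October 2025 (when the application is submitted) is 25 January 2026; done 23 January 2026 — timely.
Step 3: 82 days after 23 January 2026 (when on-site notice is posted) is 15 April 2026; not done until 25 April 2026, 10 days after the deadline.
The analysis stops there.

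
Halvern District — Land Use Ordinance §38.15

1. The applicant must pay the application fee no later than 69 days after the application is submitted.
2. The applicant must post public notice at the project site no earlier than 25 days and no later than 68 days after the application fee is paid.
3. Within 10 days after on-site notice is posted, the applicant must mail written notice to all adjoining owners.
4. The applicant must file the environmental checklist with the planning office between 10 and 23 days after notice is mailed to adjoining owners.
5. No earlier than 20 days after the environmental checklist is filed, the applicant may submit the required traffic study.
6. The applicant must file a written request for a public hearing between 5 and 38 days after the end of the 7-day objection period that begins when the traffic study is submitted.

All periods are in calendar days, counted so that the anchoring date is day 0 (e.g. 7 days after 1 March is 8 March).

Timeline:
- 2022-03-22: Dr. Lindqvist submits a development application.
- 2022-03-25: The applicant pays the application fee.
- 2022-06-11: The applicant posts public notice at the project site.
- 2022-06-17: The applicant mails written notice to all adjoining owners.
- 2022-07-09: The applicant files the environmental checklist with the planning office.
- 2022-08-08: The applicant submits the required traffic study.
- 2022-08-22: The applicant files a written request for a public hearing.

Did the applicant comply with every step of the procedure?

No

Step 1 — counting 69 days from 2022-03-22 (when the application is submitted) gives a deadline of 2022-05-30; completed 2022-03-25, before the deadline.
Step 2 — 25 and 68 days from 2022-03-25 (when the application fee is paid) are 2022-04-19 and 2022-06-01 respectively; done 2022-06-11 — 10 days after the window closed.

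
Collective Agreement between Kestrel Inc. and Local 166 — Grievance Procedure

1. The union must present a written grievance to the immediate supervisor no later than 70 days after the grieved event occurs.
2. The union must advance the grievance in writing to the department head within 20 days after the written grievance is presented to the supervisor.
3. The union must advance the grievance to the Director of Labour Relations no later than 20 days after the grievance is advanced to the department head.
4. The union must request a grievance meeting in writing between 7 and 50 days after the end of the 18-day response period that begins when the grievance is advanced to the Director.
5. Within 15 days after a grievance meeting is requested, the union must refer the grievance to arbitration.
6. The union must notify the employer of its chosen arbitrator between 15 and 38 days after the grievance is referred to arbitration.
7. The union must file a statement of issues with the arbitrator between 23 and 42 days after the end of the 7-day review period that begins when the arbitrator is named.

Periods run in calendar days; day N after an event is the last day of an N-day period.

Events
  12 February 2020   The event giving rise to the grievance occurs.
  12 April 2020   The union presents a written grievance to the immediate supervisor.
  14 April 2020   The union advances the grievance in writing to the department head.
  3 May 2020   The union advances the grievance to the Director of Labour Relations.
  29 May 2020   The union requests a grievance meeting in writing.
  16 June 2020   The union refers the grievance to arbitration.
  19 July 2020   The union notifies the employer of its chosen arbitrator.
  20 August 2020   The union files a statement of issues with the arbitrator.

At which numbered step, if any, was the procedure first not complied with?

Step 5

Step 1 — counting 70 days from 12 February 2020 (when the grieved event occurs) gives a deadline of 22 April 2020; 12 April 2020 is within that limit.
Step 2 — counting 20 days from 12 April 2020 (when the written grievance is presented to the supervisor) gives a deadline of 2 May 2020; done 14 April 2020 — timely.
Step 3 — counting 20 days from 14 April 2020 (when the grievance is advanced to the department head) gives a deadline of 4 May 2020; completed 3 May 2020, before the deadline.
Step 4 — 7 and 50 days from 21 May 2020 (end of the 18-day response period, which began when the grievance is advanced to the Director on 3 May 2020) are 28 May 2020 and 10 July 2020 respectively; done 29 May 2020, which is between those dates.
Step 5 — counting 15 days from 29 May 2020 (when a grievance meeting is requested) gives a deadline of 13 June 2020; done 16 June 2020 — 3 days late.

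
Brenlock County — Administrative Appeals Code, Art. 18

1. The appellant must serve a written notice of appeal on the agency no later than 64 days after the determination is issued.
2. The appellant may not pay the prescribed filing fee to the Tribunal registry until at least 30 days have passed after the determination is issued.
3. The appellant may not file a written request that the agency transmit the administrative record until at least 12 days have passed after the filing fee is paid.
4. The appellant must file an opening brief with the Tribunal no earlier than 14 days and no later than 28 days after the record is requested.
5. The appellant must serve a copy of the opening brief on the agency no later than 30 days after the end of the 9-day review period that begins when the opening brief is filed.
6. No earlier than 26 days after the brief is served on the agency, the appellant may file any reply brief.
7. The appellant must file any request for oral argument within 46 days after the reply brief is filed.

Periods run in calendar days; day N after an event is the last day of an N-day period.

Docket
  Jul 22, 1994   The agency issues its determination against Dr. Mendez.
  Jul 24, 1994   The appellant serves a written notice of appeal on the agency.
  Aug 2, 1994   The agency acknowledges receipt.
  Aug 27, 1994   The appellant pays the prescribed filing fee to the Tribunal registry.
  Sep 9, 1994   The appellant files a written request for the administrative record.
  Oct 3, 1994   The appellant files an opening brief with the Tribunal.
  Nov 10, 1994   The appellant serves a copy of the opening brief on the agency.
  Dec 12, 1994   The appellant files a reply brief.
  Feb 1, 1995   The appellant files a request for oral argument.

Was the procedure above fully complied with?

(1) due by Jul 22, 1994 + 64 days = Sep 24, 1994; Jul 24, 1994 is within that limit.
(2) permitted from Jul 22, 1994 + 30 days = Aug 21, 1994 onward; done Aug 27, 1994, after the minimum wait.
(3) permitted from Aug 27, 1994 + 12 days = Sep 8, 1994 onward; done Sep 9, 1994, after the minimum wait.
(4) the permitted window runs from Sep 9, 1994 + 14 = Sep 23, 1994 to Sep 9, 1994 + 28 = Oct 7, 1994; done Oct 3, 1994 — within the window.
(5) due by Oct 12, 1994 + 30 days = Nov 11, 1994; completed Nov 10, 1994, before the deadline.
(6) permitted from Nov 10, 1994 + 26 days = Dec 6, 1994 onward; done Dec 12, 1994, after the minimum wait.
(7) due by Dec 12, 1994 + 46 days = Jan 27, 1995; done Feb 1, 1995 — 5 days late.

No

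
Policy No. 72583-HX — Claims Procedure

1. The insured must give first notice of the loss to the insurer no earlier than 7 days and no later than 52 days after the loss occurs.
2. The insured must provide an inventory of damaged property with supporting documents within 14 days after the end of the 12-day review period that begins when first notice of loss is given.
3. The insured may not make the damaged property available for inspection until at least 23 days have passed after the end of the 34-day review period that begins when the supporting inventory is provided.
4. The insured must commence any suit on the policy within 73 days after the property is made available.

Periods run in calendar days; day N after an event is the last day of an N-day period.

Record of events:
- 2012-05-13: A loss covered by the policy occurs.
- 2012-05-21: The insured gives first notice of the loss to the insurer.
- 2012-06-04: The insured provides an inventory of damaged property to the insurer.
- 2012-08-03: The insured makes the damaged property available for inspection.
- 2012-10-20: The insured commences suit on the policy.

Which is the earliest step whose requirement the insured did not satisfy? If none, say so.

Step 4

Step 1: the window is 7–52 days after 2012-05-13 (when the loss occurs), so 2012-05-20 through 2012-07-04; done 2012-05-21 — within the window.
Step 2: 14 days after 2012-06-02 (end of the 12-day review period, which began when first notice of loss is given on 2012-05-21) is 2012-06-16; completed 2012-06-04, before the deadline.
Step 3: the earliest permitted date is 23 days after 2012-07-08 (end of the 34-day review period, which began when the supporting inventory is provided on 2012-06-04), i.e. 2012-07-31; 2012-08-03 is on or after that date.
Step 4: 73 days after 2012-08-03 (when the property is made available) is 2012-10-15; 2012-10-20 misses that deadline by 5 days.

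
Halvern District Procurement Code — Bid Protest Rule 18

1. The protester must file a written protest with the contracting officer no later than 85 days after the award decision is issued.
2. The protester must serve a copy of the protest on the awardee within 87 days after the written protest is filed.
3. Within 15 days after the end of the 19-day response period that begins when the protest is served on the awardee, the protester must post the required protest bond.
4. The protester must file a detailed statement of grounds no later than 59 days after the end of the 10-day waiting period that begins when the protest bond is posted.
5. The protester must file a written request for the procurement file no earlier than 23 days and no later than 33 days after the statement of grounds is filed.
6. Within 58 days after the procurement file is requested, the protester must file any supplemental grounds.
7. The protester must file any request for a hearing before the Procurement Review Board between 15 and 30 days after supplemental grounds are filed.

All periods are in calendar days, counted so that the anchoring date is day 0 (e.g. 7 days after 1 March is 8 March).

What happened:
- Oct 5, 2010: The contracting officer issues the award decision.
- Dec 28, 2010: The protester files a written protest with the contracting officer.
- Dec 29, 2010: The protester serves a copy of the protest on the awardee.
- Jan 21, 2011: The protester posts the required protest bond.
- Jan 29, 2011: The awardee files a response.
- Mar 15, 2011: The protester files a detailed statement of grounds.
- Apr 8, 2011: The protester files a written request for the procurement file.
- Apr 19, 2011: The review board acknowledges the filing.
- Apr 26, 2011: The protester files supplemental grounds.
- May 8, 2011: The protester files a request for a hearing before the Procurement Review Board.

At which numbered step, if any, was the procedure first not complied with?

Step 1: 85 days after Oct 5, 2010 (when the award decision is issued) is Dec 29, 2010; done Dec 28, 2010 — timely.
Step 2: 87 days after Dec 28, 2010 (when the written protest is filed) is Mar 25, 2011; completed Dec 29, 2010, before the deadline.
Step 3: 15 days after Jan 17, 2011 (end of the 19-day response period, which began when the protest is served on the awardee on Dec 29, 2010) is Feb 1, 2011; Jan 21, 2011 is within that limit.
Step 4: 59 days after Jan 31, 2011 (end of the 10-day waiting period, which began when the protest bond is posted on Jan 21, 2011) is Mar 31, 2011; done Mar 15, 2011 — timely.
Step 5: the window is 23–33 days after Mar 15, 2011 (when the statement of grounds is filed), so Apr 7, 2011 through Apr 17, 2011; done Apr 8, 2011 — within the window.
Step 6: 58 days after Apr 8, 2011 (when the procurement file is requested) is Jun 5, 2011; completed Apr 26, 2011, before the deadline.
Step 7: the window is 15–30 days after Apr 26, 2011 (when supplemental grounds are filed), so May 11, 2011 through May 26, 2011; done May 8, 2011 — 3 days before the window opened.

Step 7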